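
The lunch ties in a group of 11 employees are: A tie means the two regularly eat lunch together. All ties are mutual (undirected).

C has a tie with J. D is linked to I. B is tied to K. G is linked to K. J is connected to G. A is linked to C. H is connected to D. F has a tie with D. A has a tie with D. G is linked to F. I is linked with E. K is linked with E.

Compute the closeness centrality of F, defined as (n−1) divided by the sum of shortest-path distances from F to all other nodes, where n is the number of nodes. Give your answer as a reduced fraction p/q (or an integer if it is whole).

Distances from F: A:2, B:3, C:3, D:1, E:3, G:1, H:2, I:2, J:2, K:2. Sum = 21.
n = 11, so closeness = 10/21.

10/21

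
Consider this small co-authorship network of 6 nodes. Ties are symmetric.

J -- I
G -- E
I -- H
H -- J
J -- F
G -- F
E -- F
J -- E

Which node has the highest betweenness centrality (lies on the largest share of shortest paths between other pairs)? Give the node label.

J

Unnormalized betweenness of each node: E:3/2, F:3/2, G:0, H:0, I:0, J:6.
J has the largest value, 6, making it the main broker — the node through which the most shortest paths run.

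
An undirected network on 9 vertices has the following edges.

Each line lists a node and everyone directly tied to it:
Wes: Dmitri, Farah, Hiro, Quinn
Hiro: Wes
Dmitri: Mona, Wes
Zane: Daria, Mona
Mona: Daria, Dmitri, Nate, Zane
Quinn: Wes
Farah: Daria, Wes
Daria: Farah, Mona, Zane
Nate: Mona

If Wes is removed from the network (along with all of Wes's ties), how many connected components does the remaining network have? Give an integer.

Without Wes, the remaining ties split the others into: {Daria, Dmitri, Farah, Mona, Nate, Zane}; {Hiro}; {Quinn}.
That's 3 separate components.

3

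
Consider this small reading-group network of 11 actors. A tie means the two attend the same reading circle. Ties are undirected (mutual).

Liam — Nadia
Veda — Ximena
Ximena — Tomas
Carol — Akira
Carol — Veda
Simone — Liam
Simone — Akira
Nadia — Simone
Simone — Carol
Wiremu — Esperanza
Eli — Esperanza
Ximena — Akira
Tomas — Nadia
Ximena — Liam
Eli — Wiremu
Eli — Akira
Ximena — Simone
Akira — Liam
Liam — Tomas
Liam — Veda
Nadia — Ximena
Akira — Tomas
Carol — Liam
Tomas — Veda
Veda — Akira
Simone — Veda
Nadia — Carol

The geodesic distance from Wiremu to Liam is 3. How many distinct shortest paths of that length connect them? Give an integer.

The shortest distance is 3, and the only length-3 path is Wiremu–Eli–Akira–Liam. So there is exactly 1 shortest path.

1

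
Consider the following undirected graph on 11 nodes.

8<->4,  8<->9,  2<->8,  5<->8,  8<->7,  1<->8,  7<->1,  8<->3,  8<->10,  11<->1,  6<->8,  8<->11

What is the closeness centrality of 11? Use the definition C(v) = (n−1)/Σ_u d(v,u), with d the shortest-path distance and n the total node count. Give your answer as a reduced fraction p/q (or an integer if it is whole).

5/9

Distances from 11: 1:1, 2:2, 3:2, 4:2, 5:2, 6:2, 7:2, 8:1, 9:2, 10:2. Sum = 18.
n = 11, so closeness = 10/18 = 5/9.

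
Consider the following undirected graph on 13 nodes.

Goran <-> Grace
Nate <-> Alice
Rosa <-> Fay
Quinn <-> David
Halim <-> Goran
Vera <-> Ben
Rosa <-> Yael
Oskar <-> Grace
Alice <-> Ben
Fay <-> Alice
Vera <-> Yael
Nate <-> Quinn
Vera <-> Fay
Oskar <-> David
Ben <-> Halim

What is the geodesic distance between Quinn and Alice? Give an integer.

One shortest route is Quinn – Nate – Alice, which uses 2 edges, and Quinn and Alice are not directly tied, so nothing shorter exists. So d(Quinn,Alice) = 2.

2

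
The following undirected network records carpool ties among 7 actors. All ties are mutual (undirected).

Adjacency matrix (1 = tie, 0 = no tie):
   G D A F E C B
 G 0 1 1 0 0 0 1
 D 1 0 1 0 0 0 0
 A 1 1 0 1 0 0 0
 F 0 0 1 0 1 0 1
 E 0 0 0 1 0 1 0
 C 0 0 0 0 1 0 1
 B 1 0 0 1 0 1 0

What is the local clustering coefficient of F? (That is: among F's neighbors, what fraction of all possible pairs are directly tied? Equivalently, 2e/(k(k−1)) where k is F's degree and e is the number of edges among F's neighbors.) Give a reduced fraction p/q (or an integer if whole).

0

F's neighbors: A, B, and E (k = 3).
Possible neighbor pairs: C(3,2) = 3. Edges among them: none → e = 0.
Clustering(F) = 0/3 = 0.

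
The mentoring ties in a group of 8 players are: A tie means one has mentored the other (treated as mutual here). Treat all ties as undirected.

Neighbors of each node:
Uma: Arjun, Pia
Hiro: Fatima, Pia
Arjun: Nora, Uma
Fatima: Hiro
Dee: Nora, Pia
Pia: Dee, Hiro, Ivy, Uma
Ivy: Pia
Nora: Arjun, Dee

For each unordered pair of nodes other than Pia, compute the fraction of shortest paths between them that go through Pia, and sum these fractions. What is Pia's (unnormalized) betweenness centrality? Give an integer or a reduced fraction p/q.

15

Pairs whose geodesics pass through Pia — Hiro–Arjun: 1; Hiro–Nora: 1; Hiro–Uma: 1; Hiro–Dee: 1; Hiro–Ivy: 1; Arjun–Fatima: 1; Arjun–Ivy: 1; Nora–Fatima: 1; Nora–Ivy: 1; Fatima–Uma: 1; Fatima–Dee: 1; Fatima–Ivy: 1; Uma–Dee: 1; Uma–Ivy: 1 … (+1 more pairs).
All other pairs contribute 0.
Summing the contributions gives betweenness(Pia) = 15.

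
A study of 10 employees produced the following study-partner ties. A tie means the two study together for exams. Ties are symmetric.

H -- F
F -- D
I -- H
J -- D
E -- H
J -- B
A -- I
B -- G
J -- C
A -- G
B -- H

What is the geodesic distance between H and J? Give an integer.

2

One shortest route is H – B – J, which uses 2 edges, and H and J are not directly tied, so nothing shorter exists. So d(H,J) = 2.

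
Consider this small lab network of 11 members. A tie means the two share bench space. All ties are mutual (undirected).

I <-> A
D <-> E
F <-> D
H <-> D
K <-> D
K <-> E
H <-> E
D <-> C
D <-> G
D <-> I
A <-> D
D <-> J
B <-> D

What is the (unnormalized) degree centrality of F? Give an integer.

1

F is directly tied to D. That is 1 neighbor, so the degree of F is 1.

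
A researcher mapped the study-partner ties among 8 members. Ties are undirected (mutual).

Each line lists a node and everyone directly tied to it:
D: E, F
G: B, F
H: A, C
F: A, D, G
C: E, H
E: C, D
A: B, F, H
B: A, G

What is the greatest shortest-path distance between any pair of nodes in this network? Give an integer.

4

Eccentricity of each node (its greatest distance to any other): A:3, B:4, C:4, D:3, E:4, F:3, G:4, H:3.
The maximum eccentricity is 4, realized for instance by the pair G–C via G – B – A – H – C. So the diameter is 4.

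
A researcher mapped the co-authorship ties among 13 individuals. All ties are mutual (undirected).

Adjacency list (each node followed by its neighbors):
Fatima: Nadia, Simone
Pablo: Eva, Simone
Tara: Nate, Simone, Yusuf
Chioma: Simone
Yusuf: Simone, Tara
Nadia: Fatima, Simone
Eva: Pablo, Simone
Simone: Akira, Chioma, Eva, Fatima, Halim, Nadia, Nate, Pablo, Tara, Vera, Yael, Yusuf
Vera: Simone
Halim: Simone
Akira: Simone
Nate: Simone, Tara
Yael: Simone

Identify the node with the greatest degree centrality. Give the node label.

Simone

Degrees — Akira:1, Chioma:1, Eva:2, Fatima:2, Halim:1, Nadia:2, Nate:2, Pablo:2, Simone:12, Tara:3, Vera:1, Yael:1, Yusuf:2.
The maximum is 12, attained only by Simone.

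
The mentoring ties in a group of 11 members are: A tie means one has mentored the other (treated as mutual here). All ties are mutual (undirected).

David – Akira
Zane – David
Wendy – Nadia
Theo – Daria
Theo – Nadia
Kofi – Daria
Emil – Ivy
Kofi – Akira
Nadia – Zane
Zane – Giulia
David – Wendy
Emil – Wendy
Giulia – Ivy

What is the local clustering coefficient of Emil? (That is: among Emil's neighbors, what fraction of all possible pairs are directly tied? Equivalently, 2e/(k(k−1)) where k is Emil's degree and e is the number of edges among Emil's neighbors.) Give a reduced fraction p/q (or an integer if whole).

Emil's neighbors: Ivy and Wendy (k = 2).
Possible neighbor pairs: C(2,2) = 1. Edges among them: none → e = 0.
Clustering(Emil) = 0/1.

0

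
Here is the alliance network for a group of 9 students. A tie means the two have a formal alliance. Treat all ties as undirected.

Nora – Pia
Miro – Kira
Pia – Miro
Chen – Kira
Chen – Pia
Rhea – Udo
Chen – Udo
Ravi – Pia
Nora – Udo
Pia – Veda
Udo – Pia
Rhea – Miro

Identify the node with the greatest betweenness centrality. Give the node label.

Unnormalized betweenness of each node: Chen:19/6, Kira:1/2, Miro:13/3, Nora:0, Pia:97/6, Ravi:0, Rhea:1/2, Udo:13/3, Veda:0.
Pia has the largest value, 97/6, making it the main broker — the node through which the most shortest paths run.

Pia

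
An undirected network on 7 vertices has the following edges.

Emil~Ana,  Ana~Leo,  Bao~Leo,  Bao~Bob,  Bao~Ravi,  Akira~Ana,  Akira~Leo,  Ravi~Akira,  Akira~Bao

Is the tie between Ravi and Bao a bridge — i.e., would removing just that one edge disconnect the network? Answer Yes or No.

Even without that edge, Ravi still reaches Bao via Ravi – Akira – Bao, so the network stays connected. Not a bridge.

No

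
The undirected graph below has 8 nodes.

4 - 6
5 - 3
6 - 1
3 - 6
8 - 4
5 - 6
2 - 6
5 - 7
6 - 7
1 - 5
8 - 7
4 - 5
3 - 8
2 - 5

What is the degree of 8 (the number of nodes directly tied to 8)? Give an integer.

8 is directly tied to 3, 4, and 7. That is 3 neighbors, so the degree of 8 is 3.

3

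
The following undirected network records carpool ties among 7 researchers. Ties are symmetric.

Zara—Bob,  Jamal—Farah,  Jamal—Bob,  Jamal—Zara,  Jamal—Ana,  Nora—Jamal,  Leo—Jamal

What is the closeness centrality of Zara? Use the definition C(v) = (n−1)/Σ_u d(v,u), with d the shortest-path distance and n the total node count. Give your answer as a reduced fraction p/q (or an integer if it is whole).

Distances from Zara: Ana:2, Bob:1, Farah:2, Jamal:1, Leo:2, Nora:2. Sum = 10.
n = 7, so closeness = 6/10 = 3/5.

3/5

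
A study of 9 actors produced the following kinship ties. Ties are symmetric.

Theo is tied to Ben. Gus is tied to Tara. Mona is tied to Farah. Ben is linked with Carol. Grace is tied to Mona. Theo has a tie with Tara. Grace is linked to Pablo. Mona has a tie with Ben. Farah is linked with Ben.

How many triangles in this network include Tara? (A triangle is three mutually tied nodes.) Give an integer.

0

Tara's neighbors are Gus and Theo, but none of them are tied to each other, so no triangle contains Tara.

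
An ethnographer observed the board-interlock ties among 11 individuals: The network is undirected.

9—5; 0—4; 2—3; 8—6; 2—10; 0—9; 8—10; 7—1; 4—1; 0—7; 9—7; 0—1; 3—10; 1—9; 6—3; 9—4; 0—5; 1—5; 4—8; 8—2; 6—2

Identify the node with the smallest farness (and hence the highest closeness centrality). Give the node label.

Farness (sum of distances to all others) for each node — 0:20, 1:20, 2:23, 3:30, 4:17, 5:27, 6:24, 7:27, 8:18, 9:20, 10:24.
The smallest farness is 17, for 4, so 4 has the highest closeness.

4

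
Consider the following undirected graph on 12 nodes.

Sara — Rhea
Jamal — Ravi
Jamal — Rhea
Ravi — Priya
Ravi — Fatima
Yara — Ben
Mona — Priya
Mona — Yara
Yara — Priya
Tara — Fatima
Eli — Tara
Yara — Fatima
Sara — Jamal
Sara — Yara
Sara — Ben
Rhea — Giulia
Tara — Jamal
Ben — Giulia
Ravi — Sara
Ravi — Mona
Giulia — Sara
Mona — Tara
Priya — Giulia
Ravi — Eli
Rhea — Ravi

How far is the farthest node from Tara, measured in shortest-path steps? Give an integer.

3

Distances from Tara: Ben:3, Eli:1, Fatima:1, Giulia:3, Jamal:1, Mona:1, Priya:2, Ravi:2, Rhea:2, Sara:2, Yara:2.
The largest is 3 (to Giulia and Ben), so the eccentricity of Tara is 3.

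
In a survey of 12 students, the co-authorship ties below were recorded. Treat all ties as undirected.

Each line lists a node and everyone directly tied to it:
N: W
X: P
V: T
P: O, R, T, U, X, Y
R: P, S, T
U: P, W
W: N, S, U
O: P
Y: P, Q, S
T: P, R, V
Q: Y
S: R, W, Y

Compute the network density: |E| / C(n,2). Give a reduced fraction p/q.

There are 14 edges and 12 nodes, so the maximum possible is C(12,2) = 66.
Density = 14/66 = 7/33.

7/33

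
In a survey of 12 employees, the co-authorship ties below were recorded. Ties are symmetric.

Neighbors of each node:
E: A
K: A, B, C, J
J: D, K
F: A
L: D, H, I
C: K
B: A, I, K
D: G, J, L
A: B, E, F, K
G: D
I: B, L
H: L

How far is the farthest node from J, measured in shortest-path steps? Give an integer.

Distances from J: A:2, B:2, C:2, D:1, E:3, F:3, G:2, H:3, I:3, K:1, L:2.
The largest is 3 (to F, E, I, and H), so the eccentricity of J is 3.

3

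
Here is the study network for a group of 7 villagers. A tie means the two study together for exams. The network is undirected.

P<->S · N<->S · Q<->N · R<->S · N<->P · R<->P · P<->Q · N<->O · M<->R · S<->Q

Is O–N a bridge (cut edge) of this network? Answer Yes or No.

Without the O–N edge there is no alternate route between O and N, so the network disconnects. It is a bridge.

Yes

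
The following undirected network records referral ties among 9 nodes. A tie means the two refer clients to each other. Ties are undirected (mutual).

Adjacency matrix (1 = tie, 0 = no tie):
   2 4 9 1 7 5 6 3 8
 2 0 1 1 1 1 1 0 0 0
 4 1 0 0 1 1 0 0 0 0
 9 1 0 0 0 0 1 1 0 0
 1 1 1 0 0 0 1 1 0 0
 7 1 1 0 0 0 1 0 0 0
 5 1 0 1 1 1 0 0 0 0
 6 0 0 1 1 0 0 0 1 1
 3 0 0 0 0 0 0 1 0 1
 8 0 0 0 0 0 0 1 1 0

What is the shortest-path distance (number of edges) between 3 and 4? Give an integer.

One shortest route is 3 – 6 – 1 – 4, which uses 3 edges, and at distance 2 from 3 we only reach {1, 9}, which does not include 4. So d(3,4) = 3.

3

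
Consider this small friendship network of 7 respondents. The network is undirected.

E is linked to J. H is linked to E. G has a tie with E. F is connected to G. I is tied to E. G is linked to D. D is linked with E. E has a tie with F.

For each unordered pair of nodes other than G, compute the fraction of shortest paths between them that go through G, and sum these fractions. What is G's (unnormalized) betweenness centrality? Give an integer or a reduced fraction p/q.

1/2

Pairs whose geodesics pass through G — F–D: 1/2.
All other pairs contribute 0.
Summing the contributions gives betweenness(G) = 1/2.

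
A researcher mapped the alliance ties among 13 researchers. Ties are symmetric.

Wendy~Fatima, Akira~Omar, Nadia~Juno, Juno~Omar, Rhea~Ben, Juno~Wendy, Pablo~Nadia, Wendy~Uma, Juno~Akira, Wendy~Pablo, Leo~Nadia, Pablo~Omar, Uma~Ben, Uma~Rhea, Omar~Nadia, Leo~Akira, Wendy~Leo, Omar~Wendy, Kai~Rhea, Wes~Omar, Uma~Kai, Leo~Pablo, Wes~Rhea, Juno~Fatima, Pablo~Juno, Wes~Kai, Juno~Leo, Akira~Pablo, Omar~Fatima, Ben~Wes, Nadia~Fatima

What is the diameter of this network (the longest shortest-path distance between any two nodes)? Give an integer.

3

Eccentricity of each node (its greatest distance to any other): Akira:3, Ben:3, Fatima:3, Juno:3, Kai:3, Leo:3, Nadia:3, Omar:2, Pablo:3, Rhea:3, Uma:3, Wendy:2, Wes:3.
The maximum eccentricity is 3, realized for instance by the pair Leo–Kai via Leo – Wendy – Uma – Kai. So the diameter is 3.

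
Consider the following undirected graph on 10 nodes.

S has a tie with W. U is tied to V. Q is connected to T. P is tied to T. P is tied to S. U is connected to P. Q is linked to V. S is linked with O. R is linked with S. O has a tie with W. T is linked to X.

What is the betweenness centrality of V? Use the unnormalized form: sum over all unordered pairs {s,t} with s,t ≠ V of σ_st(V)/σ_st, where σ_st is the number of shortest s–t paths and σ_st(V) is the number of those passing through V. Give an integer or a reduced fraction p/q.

Pairs whose geodesics pass through V — U–Q: 1.
All other pairs contribute 0.
Summing the contributions gives betweenness(V) = 1.

1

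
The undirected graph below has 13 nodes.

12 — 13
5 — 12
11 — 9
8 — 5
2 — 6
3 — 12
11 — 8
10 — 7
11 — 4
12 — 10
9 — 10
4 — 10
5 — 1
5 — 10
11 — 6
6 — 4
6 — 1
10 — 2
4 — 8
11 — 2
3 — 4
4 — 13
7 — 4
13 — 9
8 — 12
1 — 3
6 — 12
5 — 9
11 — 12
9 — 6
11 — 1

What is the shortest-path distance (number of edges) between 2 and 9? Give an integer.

2

One shortest route is 2 – 10 – 9, which uses 2 edges, and 2 and 9 are not directly tied, so nothing shorter exists. So d(2,9) = 2.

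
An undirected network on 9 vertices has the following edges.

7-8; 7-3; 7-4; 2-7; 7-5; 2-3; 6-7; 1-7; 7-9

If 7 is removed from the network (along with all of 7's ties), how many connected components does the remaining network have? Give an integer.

Without 7, the remaining ties split the others into: {1}; {8}; {4}; {9}; {2, 3}; {5}; {6}.
That's 7 separate components.

7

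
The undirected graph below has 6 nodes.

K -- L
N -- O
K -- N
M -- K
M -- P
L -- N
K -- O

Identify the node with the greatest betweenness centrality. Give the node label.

K

Unnormalized betweenness of each node: K:13/2, L:0, M:4, N:1/2, O:0, P:0.
K has the largest value, 13/2, making it the main broker — the node through which the most shortest paths run.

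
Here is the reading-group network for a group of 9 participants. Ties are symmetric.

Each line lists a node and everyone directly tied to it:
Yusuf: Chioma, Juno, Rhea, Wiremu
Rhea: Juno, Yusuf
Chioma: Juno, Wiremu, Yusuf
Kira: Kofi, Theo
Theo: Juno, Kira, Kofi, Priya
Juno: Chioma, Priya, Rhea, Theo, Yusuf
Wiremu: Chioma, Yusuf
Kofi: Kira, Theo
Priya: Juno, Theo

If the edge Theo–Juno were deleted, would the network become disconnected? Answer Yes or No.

No

Even without that edge, Theo still reaches Juno via Theo – Priya – Juno, so the network stays connected. Not a bridge.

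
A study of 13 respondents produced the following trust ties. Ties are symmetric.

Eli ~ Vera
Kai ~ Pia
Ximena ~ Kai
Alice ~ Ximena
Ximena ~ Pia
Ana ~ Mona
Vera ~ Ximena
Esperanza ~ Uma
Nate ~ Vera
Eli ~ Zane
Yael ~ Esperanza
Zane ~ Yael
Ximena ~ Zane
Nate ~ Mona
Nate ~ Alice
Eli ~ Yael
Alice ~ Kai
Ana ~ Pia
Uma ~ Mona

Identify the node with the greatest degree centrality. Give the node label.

Degrees — Alice:3, Ana:2, Eli:3, Esperanza:2, Kai:3, Mona:3, Nate:3, Pia:3, Uma:2, Vera:3, Ximena:5, Yael:3, Zane:3.
The maximum is 5, attained only by Ximena.

Ximena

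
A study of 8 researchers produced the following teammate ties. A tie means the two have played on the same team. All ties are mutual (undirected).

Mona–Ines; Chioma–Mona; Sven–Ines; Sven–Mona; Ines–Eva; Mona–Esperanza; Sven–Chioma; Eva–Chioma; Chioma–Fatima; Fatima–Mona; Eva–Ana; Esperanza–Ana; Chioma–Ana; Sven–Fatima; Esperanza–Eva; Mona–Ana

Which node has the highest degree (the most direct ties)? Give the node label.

Degrees — Ana:4, Chioma:5, Esperanza:3, Eva:4, Fatima:3, Ines:3, Mona:6, Sven:4.
The maximum is 6, attained only by Mona.

Mona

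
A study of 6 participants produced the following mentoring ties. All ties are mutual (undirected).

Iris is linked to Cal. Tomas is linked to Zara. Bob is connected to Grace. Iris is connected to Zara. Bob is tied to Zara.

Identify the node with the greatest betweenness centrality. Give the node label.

Unnormalized betweenness of each node: Bob:4, Cal:0, Grace:0, Iris:4, Tomas:0, Zara:8.
Zara has the largest value, 8, making it the main broker — the node through which the most shortest paths run.

Zara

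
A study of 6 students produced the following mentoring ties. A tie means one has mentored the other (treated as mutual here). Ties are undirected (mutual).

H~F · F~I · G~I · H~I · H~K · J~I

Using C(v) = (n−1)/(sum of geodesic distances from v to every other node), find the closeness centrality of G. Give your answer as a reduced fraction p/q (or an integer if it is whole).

1/2

Distances from G: F:2, H:2, I:1, J:2, K:3. Sum = 10.
n = 6, so closeness = 5/10 = 1/2.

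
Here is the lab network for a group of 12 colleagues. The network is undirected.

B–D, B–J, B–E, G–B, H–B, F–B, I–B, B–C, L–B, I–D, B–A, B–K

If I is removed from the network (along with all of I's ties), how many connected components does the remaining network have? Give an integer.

I's neighbors (B and D) remain reachable from one another through other ties, so the rest of the network stays in one piece.

1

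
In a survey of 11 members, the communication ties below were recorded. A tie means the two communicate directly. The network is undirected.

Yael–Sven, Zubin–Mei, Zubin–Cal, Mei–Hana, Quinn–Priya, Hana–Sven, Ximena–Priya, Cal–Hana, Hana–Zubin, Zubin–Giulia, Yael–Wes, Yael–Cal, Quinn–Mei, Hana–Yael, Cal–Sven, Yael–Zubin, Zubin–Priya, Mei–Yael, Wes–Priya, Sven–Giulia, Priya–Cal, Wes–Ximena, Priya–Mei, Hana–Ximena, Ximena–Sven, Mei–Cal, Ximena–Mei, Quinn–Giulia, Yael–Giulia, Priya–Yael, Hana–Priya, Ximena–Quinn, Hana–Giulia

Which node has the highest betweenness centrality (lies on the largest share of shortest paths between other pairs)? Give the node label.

Yael

Unnormalized betweenness of each node: Cal:3/4, Giulia:5/3, Hana:157/60, Mei:11/5, Priya:131/30, Quinn:5/6, Sven:31/30, Wes:1/5, Ximena:35/12, Yael:14/3, Zubin:3/4.
Yael has the largest value, 14/3, making it the main broker — the node through which the most shortest paths run.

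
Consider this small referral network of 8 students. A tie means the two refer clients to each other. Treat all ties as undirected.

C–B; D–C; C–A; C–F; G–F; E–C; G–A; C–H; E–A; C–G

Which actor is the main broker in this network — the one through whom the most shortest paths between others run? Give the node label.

Unnormalized betweenness of each node: A:1/2, B:0, C:17, D:0, E:0, F:0, G:1/2, H:0.
C has the largest value, 17, making it the main broker — the node through which the most shortest paths run.

C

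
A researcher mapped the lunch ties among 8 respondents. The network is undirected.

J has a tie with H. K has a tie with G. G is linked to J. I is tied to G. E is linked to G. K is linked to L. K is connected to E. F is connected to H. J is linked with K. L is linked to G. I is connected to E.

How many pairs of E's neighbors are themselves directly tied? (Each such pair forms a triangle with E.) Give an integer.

2

E's neighbors: G, I, and K.
Neighbor pairs that are themselves tied: E–G–I; E–G–K. Each forms one triangle with E, for 2 in total.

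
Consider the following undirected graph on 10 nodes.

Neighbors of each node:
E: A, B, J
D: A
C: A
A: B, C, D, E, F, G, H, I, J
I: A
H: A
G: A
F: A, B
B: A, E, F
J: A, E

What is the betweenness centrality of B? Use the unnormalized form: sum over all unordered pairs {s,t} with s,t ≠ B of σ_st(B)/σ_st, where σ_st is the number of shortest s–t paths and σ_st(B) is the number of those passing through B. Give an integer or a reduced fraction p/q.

1/2

Pairs whose geodesics pass through B — E–F: 1/2.
All other pairs contribute 0.
Summing the contributions gives betweenness(B) = 1/2.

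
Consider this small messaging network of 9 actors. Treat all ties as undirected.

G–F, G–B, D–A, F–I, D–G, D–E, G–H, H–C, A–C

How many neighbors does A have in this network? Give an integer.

A is directly tied to C and D. That is 2 neighbors, so the degree of A is 2.

2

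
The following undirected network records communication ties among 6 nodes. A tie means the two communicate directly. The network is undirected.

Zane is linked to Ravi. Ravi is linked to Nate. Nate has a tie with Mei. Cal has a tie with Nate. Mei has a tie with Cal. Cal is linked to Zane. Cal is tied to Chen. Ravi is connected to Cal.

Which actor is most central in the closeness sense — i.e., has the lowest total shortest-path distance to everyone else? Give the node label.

Cal

Farness (sum of distances to all others) for each node — Cal:5, Chen:9, Mei:8, Nate:7, Ravi:7, Zane:8.
The smallest farness is 5, for Cal, so Cal has the highest closeness.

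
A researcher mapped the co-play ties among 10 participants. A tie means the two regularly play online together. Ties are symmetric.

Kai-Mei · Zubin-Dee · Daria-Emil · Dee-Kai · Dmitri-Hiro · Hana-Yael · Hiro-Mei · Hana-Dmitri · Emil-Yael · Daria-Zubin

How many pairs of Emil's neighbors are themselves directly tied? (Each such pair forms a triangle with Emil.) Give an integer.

Emil's neighbors are Daria and Yael, but none of them are tied to each other, so no triangle contains Emil.

0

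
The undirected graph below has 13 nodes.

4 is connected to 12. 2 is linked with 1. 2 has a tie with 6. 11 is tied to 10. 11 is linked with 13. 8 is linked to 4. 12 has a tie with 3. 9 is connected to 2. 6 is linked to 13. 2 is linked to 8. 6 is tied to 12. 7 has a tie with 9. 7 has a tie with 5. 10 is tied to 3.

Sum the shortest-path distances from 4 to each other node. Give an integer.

Distances from 4: 1:3, 2:2, 3:2, 5:5, 6:2, 7:4, 8:1, 9:3, 10:3, 11:4, 12:1, 13:3.
Sum = 3 + 2 + 2 + 5 + 2 + 4 + 1 + 3 + 3 + 4 + 1 + 3 = 33.

33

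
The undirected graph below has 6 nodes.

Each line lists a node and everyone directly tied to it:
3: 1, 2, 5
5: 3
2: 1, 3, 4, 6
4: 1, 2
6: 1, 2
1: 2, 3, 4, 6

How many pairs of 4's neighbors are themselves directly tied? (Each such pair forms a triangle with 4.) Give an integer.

4's neighbors: 1 and 2.
Neighbor pairs that are themselves tied: 4–1–2. Each forms one triangle with 4, for 1 in total.

1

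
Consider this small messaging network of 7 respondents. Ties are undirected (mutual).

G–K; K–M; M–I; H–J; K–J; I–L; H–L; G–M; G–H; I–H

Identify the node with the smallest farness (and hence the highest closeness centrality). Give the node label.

Farness (sum of distances to all others) for each node — G:9, H:8, I:9, J:10, K:10, L:11, M:9.
The smallest farness is 8, for H, so H has the highest closeness.

H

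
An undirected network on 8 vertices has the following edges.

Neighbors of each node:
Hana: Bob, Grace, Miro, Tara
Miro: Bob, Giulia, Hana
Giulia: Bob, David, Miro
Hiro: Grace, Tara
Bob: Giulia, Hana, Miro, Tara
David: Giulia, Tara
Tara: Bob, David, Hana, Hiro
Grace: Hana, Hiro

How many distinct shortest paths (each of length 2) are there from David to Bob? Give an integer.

The shortest distance is 2. The length-2 paths are: David–Giulia–Bob; David–Tara–Bob.
That gives 2 distinct shortest paths.

2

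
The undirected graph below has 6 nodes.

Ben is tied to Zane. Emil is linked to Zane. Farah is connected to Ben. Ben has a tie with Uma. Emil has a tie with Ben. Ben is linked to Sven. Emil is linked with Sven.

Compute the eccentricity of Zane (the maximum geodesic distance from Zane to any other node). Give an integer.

Distances from Zane: Ben:1, Emil:1, Farah:2, Sven:2, Uma:2.
The largest is 2 (to Sven, Uma, and Farah), so the eccentricity of Zane is 2.

2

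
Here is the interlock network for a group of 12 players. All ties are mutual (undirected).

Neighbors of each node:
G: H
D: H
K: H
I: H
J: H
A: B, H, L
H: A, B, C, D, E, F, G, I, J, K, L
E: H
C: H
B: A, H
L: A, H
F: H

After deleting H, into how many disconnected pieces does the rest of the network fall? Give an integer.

Without H, the remaining ties split the others into: {A, B, L}; {F}; {I}; {G}; {D}; {E}; {J}; {C}; {K}.
That's 9 separate components.

9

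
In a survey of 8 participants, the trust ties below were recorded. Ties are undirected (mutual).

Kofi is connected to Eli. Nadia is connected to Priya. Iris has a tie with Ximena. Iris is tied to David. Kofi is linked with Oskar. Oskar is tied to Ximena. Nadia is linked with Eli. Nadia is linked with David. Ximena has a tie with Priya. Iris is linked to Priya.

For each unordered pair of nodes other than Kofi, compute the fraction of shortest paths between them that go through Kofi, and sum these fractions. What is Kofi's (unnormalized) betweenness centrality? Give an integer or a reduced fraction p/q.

Pairs whose geodesics pass through Kofi — Ximena–Eli: 1/2; Oskar–Eli: 1; Oskar–Nadia: 1/2.
All other pairs contribute 0.
Summing the contributions gives betweenness(Kofi) = 2.

2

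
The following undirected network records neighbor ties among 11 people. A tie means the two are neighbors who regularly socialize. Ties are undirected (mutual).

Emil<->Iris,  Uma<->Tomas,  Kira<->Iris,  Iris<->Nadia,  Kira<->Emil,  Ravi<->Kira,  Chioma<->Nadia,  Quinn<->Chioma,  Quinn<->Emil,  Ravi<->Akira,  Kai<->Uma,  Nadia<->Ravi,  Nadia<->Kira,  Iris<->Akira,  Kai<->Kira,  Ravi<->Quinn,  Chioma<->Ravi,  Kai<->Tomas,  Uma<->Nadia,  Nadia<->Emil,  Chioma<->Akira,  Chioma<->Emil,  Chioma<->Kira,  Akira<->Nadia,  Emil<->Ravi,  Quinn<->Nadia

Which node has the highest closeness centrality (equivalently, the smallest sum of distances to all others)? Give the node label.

Nadia

Farness (sum of distances to all others) for each node — Akira:18, Chioma:15, Emil:15, Iris:17, Kai:19, Kira:14, Nadia:12, Quinn:18, Ravi:15, Tomas:24, Uma:17.
The smallest farness is 12, for Nadia, so Nadia has the highest closeness.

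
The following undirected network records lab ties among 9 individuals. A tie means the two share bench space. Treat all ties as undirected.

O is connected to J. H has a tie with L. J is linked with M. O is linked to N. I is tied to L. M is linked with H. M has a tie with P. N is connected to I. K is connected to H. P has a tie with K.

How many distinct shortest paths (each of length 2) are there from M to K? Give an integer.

The shortest distance is 2. The length-2 paths are: M–H–K; M–P–K.
That gives 2 distinct shortest paths.

2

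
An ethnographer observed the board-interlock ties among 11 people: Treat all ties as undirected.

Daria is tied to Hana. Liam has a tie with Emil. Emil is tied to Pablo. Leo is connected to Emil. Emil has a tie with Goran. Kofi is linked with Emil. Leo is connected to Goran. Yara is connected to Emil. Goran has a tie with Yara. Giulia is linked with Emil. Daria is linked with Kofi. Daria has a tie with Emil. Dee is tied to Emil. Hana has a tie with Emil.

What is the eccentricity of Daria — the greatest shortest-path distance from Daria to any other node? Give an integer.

2

Distances from Daria: Dee:2, Emil:1, Giulia:2, Goran:2, Hana:1, Kofi:1, Leo:2, Liam:2, Pablo:2, Yara:2.
The largest is 2 (to Giulia, Leo, Pablo, Yara, Goran, Liam, and Dee), so the eccentricity of Daria is 2.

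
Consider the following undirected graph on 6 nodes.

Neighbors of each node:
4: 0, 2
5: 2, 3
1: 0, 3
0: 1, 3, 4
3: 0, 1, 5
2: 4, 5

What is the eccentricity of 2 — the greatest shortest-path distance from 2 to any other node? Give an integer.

Distances from 2: 0:2, 1:3, 3:2, 4:1, 5:1.
The largest is 3 (to 1), so the eccentricity of 2 is 3.

3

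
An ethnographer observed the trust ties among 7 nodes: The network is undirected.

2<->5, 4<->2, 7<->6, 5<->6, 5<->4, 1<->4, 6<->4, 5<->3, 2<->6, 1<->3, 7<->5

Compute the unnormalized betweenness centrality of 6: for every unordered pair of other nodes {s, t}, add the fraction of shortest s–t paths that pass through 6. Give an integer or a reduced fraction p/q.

4/3

Pairs whose geodesics pass through 6 — 4–7: 1/2; 7–2: 1/2; 7–1: 1/3.
All other pairs contribute 0.
Summing the contributions gives betweenness(6) = 4/3.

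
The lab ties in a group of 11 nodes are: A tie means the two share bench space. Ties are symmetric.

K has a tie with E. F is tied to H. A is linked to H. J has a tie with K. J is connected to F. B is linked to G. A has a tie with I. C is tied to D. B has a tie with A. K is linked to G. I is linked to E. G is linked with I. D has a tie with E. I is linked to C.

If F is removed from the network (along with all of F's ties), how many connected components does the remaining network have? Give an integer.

F's neighbors (H and J) remain reachable from one another through other ties, so the rest of the network stays in one piece.

1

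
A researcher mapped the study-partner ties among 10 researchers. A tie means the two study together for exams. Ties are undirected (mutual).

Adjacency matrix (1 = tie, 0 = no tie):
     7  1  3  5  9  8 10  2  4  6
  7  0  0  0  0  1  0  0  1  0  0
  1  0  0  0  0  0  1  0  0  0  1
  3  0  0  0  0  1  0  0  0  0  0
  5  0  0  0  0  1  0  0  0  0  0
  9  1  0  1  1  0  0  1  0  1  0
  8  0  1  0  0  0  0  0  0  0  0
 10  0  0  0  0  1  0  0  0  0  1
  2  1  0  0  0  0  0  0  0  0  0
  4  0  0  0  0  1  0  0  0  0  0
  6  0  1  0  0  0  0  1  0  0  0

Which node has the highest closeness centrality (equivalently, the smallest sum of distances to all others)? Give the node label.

Farness (sum of distances to all others) for each node — 1:28, 2:30, 3:24, 4:24, 5:24, 6:22, 7:22, 8:36, 9:16, 10:18.
The smallest farness is 16, for 9, so 9 has the highest closeness.

9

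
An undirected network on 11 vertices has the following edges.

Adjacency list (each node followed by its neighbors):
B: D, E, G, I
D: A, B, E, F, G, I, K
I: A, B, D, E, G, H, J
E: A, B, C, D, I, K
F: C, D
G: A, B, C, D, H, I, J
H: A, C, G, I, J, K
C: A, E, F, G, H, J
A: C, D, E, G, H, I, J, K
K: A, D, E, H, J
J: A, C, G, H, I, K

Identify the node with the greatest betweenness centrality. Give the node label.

D

Unnormalized betweenness of each node: A:47/20, B:1/5, C:21/5, D:59/10, E:43/20, F:1/4, G:27/10, H:9/10, I:49/20, J:9/10, K:1.
D has the largest value, 59/10, making it the main broker — the node through which the most shortest paths run.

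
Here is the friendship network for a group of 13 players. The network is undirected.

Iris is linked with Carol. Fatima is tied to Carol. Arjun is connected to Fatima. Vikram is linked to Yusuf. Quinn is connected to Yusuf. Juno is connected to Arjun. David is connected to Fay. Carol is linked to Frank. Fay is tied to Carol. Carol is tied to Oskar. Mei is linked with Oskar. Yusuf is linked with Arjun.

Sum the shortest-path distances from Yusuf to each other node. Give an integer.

Distances from Yusuf: Arjun:1, Carol:3, David:5, Fatima:2, Fay:4, Frank:4, Iris:4, Juno:2, Mei:5, Oskar:4, Quinn:1, Vikram:1.
Sum = 1 + 3 + 5 + 2 + 4 + 4 + 4 + 2 + 5 + 4 + 1 + 1 = 36.

36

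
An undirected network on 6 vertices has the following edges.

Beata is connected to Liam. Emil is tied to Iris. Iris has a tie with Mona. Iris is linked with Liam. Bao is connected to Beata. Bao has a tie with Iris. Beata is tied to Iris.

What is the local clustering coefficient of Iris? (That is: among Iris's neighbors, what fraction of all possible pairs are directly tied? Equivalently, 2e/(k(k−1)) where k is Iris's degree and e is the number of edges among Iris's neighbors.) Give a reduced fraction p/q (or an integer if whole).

Iris's neighbors: Bao, Beata, Emil, Liam, and Mona (k = 5).
Possible neighbor pairs: C(5,2) = 10. Edges among them: Bao–Beata, Beata–Liam → e = 2.
Clustering(Iris) = 2/10 = 1/5.

1/5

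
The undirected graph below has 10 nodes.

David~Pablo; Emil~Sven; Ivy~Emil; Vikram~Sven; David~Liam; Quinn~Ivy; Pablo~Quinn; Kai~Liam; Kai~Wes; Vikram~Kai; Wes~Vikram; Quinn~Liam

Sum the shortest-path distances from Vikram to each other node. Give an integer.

Distances from Vikram: David:3, Emil:2, Ivy:3, Kai:1, Liam:2, Pablo:4, Quinn:3, Sven:1, Wes:1.
Sum = 3 + 2 + 3 + 1 + 2 + 4 + 3 + 1 + 1 = 20.

20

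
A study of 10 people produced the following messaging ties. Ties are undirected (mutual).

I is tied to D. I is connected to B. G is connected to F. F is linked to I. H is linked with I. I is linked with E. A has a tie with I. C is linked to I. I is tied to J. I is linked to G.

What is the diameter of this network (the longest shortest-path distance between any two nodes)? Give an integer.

Eccentricity of each node (its greatest distance to any other): A:2, B:2, C:2, D:2, E:2, F:2, G:2, H:2, I:1, J:2.
The maximum eccentricity is 2, realized for instance by the pair D–B via D – I – B. So the diameter is 2.

2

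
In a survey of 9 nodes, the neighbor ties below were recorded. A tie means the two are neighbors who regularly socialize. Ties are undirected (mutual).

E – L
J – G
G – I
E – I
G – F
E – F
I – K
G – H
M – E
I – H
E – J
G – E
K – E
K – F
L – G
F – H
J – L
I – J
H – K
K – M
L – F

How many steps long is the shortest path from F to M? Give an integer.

2

One shortest route is F – E – M, which uses 2 edges, and F and M are not directly tied, so nothing shorter exists. So d(F,M) = 2.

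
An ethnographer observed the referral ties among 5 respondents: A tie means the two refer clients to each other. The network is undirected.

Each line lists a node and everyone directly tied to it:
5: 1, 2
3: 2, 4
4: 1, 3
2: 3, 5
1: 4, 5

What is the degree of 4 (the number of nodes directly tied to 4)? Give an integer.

2

4 is directly tied to 1 and 3. That is 2 neighbors, so the degree of 4 is 2.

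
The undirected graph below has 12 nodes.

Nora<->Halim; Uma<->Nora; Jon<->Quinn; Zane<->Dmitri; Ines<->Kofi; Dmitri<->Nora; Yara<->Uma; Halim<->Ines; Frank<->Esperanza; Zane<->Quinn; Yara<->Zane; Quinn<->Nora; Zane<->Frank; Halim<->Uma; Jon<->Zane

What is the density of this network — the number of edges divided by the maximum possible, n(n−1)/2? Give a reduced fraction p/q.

There are 15 edges and 12 nodes, so the maximum possible is C(12,2) = 66.
Density = 15/66 = 5/22.

5/22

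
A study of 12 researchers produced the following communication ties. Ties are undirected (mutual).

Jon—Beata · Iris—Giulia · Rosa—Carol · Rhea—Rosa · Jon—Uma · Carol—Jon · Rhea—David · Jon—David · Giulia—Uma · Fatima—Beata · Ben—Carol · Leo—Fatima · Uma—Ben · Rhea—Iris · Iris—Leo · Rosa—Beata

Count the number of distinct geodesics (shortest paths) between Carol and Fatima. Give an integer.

The shortest distance is 3. The length-3 paths are: Carol–Jon–Beata–Fatima; Carol–Rosa–Beata–Fatima.
That gives 2 distinct shortest paths.

2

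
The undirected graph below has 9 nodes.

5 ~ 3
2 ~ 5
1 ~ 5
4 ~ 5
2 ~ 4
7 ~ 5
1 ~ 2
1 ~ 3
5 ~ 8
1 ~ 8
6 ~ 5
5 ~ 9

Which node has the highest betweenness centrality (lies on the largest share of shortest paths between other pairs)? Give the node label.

Unnormalized betweenness of each node: 1:3/2, 2:1/2, 3:0, 4:0, 5:22, 6:0, 7:0, 8:0, 9:0.
5 has the largest value, 22, making it the main broker — the node through which the most shortest paths run.

5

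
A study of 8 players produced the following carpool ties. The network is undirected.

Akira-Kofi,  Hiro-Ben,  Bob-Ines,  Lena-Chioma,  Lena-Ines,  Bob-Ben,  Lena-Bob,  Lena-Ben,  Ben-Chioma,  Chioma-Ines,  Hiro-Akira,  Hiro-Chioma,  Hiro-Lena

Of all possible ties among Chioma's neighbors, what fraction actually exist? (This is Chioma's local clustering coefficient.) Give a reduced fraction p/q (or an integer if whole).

2/3

Chioma's neighbors: Ben, Hiro, Ines, and Lena (k = 4).
Possible neighbor pairs: C(4,2) = 6. Edges among them: Ben–Hiro, Ben–Lena, Hiro–Lena, Ines–Lena → e = 4.
Clustering(Chioma) = 4/6 = 2/3.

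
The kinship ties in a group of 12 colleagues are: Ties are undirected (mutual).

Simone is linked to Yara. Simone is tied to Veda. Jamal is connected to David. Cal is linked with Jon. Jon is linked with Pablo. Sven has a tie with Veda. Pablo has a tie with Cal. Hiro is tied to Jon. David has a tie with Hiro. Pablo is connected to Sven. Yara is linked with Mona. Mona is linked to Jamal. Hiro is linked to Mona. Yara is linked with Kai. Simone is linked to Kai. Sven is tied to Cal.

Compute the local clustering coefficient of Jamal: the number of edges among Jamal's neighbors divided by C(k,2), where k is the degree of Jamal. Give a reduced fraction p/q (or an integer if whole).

Jamal's neighbors: David and Mona (k = 2).
Possible neighbor pairs: C(2,2) = 1. Edges among them: none → e = 0.
Clustering(Jamal) = 0/1.

0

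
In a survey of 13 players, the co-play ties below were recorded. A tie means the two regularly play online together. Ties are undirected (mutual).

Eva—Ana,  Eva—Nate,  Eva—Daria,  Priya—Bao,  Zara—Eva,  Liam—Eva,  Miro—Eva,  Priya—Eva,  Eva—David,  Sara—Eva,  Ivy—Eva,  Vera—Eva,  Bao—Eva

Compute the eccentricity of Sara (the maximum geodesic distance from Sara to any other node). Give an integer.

2

Distances from Sara: Ana:2, Bao:2, Daria:2, David:2, Eva:1, Ivy:2, Liam:2, Miro:2, Nate:2, Priya:2, Vera:2, Zara:2.
The largest is 2 (to Bao, Miro, Vera, Liam, Ivy, Daria, Ana, Zara, Priya, Nate, and David), so the eccentricity of Sara is 2.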